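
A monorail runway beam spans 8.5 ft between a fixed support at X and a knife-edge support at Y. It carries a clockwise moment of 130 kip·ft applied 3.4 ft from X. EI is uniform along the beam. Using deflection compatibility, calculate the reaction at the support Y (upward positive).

R_Y = 14.68 kip

Take the reaction at Y as the redundant and release it; the primary structure is a cantilever fixed at X.
Free-end deflection of the primary structure under the applied loading (downward +):
  clockwise couple 130 at a = 3.4: M₀a(2L − a)/(2EI) = 3006/EI
Tip deflection under a unit load at Y: L³/(3EI) = 204.7/EI.
Compatibility at Y: δ_0 − R_Y·δ_{YY} = 0, so R_Y = 3006/204.7 = 14.68 kip.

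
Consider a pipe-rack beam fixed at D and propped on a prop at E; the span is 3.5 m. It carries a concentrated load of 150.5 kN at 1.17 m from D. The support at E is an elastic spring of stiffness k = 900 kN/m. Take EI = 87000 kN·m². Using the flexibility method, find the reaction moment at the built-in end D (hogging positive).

M_D = 166 kN·m

Take the reaction at E as the redundant and release it; the primary structure is a cantilever fixed at D.
Deflection at E on the released cantilever, summing each load's contribution:
  point load 150.5 at a = 1.17: Pa²(3L − a)/(6EI) = 320.4/EI
Flexibility coefficient — unit upward force at E: δ_{EE} = L³/(3EI) = 14.29/EI.
With EI = 87000 kN·m²: δ_0 = 0.003682 m and δ_{EE} = 0.000164 m/kN.
Compatibility — the spring shortens by R_E/k under the reaction it provides: δ_0 − R_E·δ_{EE} = R_E/k. With 1/k = 0.001111 m/kN, R_E = δ_0 / (δ_{EE} + 1/k) = 0.003682 / (0.000164 + 0.001111) = 2.887 kN.
Moment equilibrium about D: M_D = Σ(load moments about D) − R_E·L = 176.1 − 2.887×3.5 = 166 kN·m.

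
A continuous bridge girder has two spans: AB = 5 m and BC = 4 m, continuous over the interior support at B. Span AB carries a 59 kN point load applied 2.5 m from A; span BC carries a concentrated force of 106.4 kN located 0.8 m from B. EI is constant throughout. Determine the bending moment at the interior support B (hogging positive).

Insert a hinge at B; M_B is the redundant, and each span becomes simply supported.
Discontinuity in slope at B on the released structure — sum the simple-span end rotations:
  span AB: point load 59 at a = 2.5: Pab(L + a)/(6LEI) = 92.19/EI
  span BC: point load 106.4 at a = 0.8: Pab(L + b)/(6LEI) = 81.72/EI
  relative rotation θ_0 = (92.19 + 81.72)/EI = 173.9/EI
A unit hogging moment at B produces rotation L₁/(3EI) + L₂/(3EI) = 3/EI.
Compatibility: M_B·(L₁+L₂)/(3EI) = θ_0, giving M_B = 57.97 kN·m (hogging).

M_B = 57.97 kN·m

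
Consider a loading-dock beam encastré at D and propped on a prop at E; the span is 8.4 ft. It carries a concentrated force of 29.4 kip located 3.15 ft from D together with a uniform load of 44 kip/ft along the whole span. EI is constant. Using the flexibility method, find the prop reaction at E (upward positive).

R_E = 144 kip

Take the reaction at E as the redundant and release it; the primary structure is a cantilever fixed at D.
Primary-structure tip deflection at E by superposition:
  point load 29.4 at a = 3.15: Pa²(3L − a)/(6EI) = 1072/EI
  UDL 44: wL⁴/(8EI) = 27383/EI
  δ_0 = 28455/EI
Tip deflection under a unit load at E: L³/(3EI) = 197.6/EI.
The prop prevents deflection at E: R_E = δ_0/δ_{EE} = 28455/197.6 = 144 kip.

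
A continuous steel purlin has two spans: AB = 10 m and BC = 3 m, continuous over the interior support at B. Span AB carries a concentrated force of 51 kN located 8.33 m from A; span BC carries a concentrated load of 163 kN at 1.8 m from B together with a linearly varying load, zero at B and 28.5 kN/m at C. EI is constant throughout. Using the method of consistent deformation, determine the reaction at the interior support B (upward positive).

R_B = 153.3 kN

Insert a hinge at B; M_B is the redundant, and each span becomes simply supported.
End slopes at the hinge B, treating each span as simply supported:
  span AB: point load 51 at a = 8.33: Pab(L + a)/(6LEI) = 216.7/EI
  span BC: point load 163 at a = 1.8: Pab(L + b)/(6LEI) = 82.15/EI
  span BC: triangular load, peak 28.5: 7w₀L³/(360EI) = 14.96/EI
  relative rotation θ_0 = (216.7 + 97.11)/EI = 313.9/EI
A unit hogging moment at B produces rotation L₁/(3EI) + L₂/(3EI) = 4.333/EI.
Compatibility: M_B·(L₁+L₂)/(3EI) = θ_0, giving M_B = 72.43 kN·m (hogging).
Span AB, ΣM about A with M_B applied at B: R_B^{AB}·10 = 424.8 + 72.43, so R_B^{AB} = 49.73 kN and R_A = 51 − 49.73 = 1.274 kN.
Span BC, ΣM about C: R_B^{BC}·3 = 238.3 + 72.43, so R_B^{BC} = 103.6 kN and R_C = 205.8 − 103.6 = 102.2 kN.
R_B = 49.73 + 103.6 = 153.3 kN.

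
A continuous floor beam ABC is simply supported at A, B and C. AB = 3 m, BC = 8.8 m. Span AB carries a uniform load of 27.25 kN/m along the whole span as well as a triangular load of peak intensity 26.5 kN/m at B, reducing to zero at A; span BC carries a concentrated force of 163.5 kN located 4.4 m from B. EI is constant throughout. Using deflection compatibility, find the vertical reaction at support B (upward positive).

Take M_B as the redundant. Released structure: two simple spans AB and BC with a hinge at B.
Rotations at B on the released spans (each span's end-slope, ×1/EI):
  span AB: UDL 27.25: wL³/(24EI) = 30.66/EI
  span AB: triangular load, peak 26.5: w₀L³/(45EI) = 15.9/EI
  span BC: point load 163.5 at a = 4.4: Pab(L + b)/(6LEI) = 791.3/EI
  relative rotation θ_0 = (46.56 + 791.3)/EI = 837.9/EI
A unit hogging moment at B produces rotation L₁/(3EI) + L₂/(3EI) = 3.933/EI.
Compatibility: M_B·(L₁+L₂)/(3EI) = θ_0, giving M_B = 213 kN·m (hogging).
Span AB, ΣM about A with M_B applied at B: R_B^{AB}·3 = 202.1 + 213, so R_B^{AB} = 138.4 kN and R_A = 121.5 − 138.4 = -16.88 kN.
Span BC, ΣM about C: R_B^{BC}·8.8 = 719.4 + 213, so R_B^{BC} = 106 kN and R_C = 163.5 − 106 = 57.54 kN.
R_B = 138.4 + 106 = 244.3 kN.

R_B = 244.3 kN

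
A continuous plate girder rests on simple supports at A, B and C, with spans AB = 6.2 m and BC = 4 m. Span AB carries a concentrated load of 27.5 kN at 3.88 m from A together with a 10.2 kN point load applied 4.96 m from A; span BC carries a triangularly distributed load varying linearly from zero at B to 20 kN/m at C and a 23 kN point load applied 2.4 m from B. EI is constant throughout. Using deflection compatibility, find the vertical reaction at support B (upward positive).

Insert a hinge at B; M_B is the redundant, and each span becomes simply supported.
Discontinuity in slope at B on the released structure — sum the simple-span end rotations:
  span AB: point load 27.5 at a = 3.88: Pab(L + a)/(6LEI) = 67.08/EI
  span AB: point load 10.2 at a = 4.96: Pab(L + a)/(6LEI) = 18.82/EI
  span BC: triangular load, peak 20: 7w₀L³/(360EI) = 24.89/EI
  span BC: point load 23 at a = 2.4: Pab(L + b)/(6LEI) = 20.61/EI
  relative rotation θ_0 = (85.9 + 45.5)/EI = 131.4/EI
A unit hogging moment at B produces rotation L₁/(3EI) + L₂/(3EI) = 3.4/EI.
Compatibility: M_B·(L₁+L₂)/(3EI) = θ_0, giving M_B = 38.65 kN·m (hogging).
Span AB, ΣM about A with M_B applied at B: R_B^{AB}·6.2 = 157.3 + 38.65, so R_B^{AB} = 31.6 kN and R_A = 37.7 − 31.6 = 6.097 kN.
Span BC, ΣM about C: R_B^{BC}·4 = 90.13 + 38.65, so R_B^{BC} = 32.19 kN and R_C = 63 − 32.19 = 30.81 kN.
R_B = 31.6 + 32.19 = 63.8 kN.

R_B = 63.8 kN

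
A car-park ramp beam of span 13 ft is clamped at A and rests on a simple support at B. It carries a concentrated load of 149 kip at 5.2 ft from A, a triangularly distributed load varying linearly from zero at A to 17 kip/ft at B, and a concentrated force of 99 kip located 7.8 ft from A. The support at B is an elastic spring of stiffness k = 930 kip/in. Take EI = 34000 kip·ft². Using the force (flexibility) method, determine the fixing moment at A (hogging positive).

Release the roller at B. Primary structure: cantilever fixed at A.
Primary-structure tip deflection at B by superposition:
  point load 149 at a = 5.2: Pa²(3L − a)/(6EI) = 22696/EI
  triangular load, peak 17 at the free end: 11w₀L⁴/(120EI) = 44508/EI
  point load 99 at a = 7.8: Pa²(3L − a)/(6EI) = 31320/EI
  δ_0 = 98524/EI
Tip deflection under a unit load at B: L³/(3EI) = 732.3/EI.
With EI = 34000 kip·ft²: δ_0 = 2.8978 ft and δ_{BB} = 0.021539 ft/kip.
Compatibility — the spring shortens by R_B/k under the reaction it provides: δ_0 − R_B·δ_{BB} = R_B/k. With 1/k = 1/(930×12) ft/kip = 0.00009 ft/kip, R_B = δ_0 / (δ_{BB} + 1/k) = 2.8978 / (0.021539 + 0.00009) = 134 kip.
Moment equilibrium about A: M_A = Σ(load moments about A) − R_B·L = 2505 − 134×13 = 763 kip·ft.

M_A = 763 kip·ft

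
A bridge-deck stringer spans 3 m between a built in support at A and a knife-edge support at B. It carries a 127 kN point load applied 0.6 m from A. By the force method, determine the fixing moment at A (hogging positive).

Release the roller at B. Primary structure: cantilever fixed at A.
Primary-structure tip deflection at B by superposition:
  point load 127 at a = 0.6: Pa²(3L − a)/(6EI) = 64.01/EI
Flexibility coefficient — unit upward force at B: δ_{BB} = L³/(3EI) = 9/EI.
The prop prevents deflection at B: R_B = δ_0/δ_{BB} = 64.01/9 = 7.112 kN.
Moment equilibrium about A: M_A = Σ(load moments about A) − R_B·L = 76.2 − 7.112×3 = 54.86 kN·m.

M_A = 54.86 kN·m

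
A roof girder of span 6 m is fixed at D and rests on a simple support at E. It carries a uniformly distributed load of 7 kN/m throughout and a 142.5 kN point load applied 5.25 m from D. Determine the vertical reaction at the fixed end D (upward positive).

Choose R_E as the redundant. The primary structure is the cantilever fixed at D.
Free-end deflection of the primary structure under the applied loading (downward +):
  UDL 7: wL⁴/(8EI) = 1134/EI
  point load 142.5 at a = 5.25: Pa²(3L − a)/(6EI) = 8346/EI
  δ_0 = 9480/EI
Tip deflection under a unit load at E: L³/(3EI) = 72/EI.
Compatibility at E: δ_0 − R_E·δ_{EE} = 0, so R_E = 9480/72 = 131.7 kN.
Vertical equilibrium: R_D = ΣP − R_E = 184.5 − 131.7 = 52.83 kN.

R_D = 52.83 kN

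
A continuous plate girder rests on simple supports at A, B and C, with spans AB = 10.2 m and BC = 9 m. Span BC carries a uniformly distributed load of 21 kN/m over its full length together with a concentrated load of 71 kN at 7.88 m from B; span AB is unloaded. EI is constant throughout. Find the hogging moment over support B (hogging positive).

M_B = 118 kN·m

Release continuity at B by inserting a hinge; the redundant is the internal moment M_B. The primary structure is two simply-supported spans AB and BC.
Discontinuity in slope at B on the released structure — sum the simple-span end rotations:
  span BC: UDL 21: wL³/(24EI) = 637.9/EI
  span BC: point load 71 at a = 7.88: Pab(L + b)/(6LEI) = 117.4/EI
  relative rotation θ_0 = (0 + 755.3)/EI = 755.3/EI
A unit hogging moment at B produces rotation L₁/(3EI) + L₂/(3EI) = 6.4/EI.
Slope continuity at B: θ_0 = M_B·6.4/EI, so M_B = 755.3/6.4 = 118 kN·m (hogging).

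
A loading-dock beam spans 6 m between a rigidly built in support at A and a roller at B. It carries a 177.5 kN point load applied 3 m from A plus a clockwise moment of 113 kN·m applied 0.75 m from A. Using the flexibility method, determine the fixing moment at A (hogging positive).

M_A = 273 kN·m

Take the reaction at B as the redundant and release it; the primary structure is a cantilever fixed at A.
Primary-structure tip deflection at B by superposition:
  point load 177.5 at a = 3: Pa²(3L − a)/(6EI) = 3994/EI
  clockwise couple 113 at a = 0.75: M₀a(2L − a)/(2EI) = 476.7/EI
  δ_0 = 4470/EI
Flexibility coefficient — unit upward force at B: δ_{BB} = L³/(3EI) = 72/EI.
The prop prevents deflection at B: R_B = δ_0/δ_{BB} = 4470/72 = 62.09 kN.
Moment equilibrium about A: M_A = Σ(load moments about A) − R_B·L = 645.5 − 62.09×6 = 273 kN·m.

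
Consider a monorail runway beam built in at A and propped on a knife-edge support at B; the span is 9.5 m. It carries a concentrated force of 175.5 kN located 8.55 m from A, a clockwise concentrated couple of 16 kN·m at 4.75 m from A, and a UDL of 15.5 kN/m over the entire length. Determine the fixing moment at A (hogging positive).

M_A = 255.4 kN·m

Remove the prop at B; the released (primary) structure is a cantilever built in at A.
Primary-structure tip deflection at B by superposition:
  point load 175.5 at a = 8.55: Pa²(3L − a)/(6EI) = 42658/EI
  clockwise couple 16 at a = 4.75: M₀a(2L − a)/(2EI) = 541.5/EI
  UDL 15.5: wL⁴/(8EI) = 15781/EI
  δ_0 = 58981/EI
Flexibility coefficient — unit upward force at B: δ_{BB} = L³/(3EI) = 285.8/EI.
The prop prevents deflection at B: R_B = δ_0/δ_{BB} = 58981/285.8 = 206.4 kN.
Moment equilibrium about A: M_A = Σ(load moments about A) − R_B·L = 2216 − 206.4×9.5 = 255.4 kN·m.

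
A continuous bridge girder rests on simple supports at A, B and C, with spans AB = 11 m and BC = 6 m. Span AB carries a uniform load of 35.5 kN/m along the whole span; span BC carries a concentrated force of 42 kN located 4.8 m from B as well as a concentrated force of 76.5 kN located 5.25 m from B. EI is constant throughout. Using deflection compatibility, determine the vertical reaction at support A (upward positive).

Release continuity at B by inserting a hinge; the redundant is the internal moment M_B. The primary structure is two simply-supported spans AB and BC.
Discontinuity in slope at B on the released structure — sum the simple-span end rotations:
  span AB: UDL 35.5: wL³/(24EI) = 1969/EI
  span BC: point load 42 at a = 4.8: Pab(L + b)/(6LEI) = 48.38/EI
  span BC: point load 76.5 at a = 5.25: Pab(L + b)/(6LEI) = 56.48/EI
  relative rotation θ_0 = (1969 + 104.9)/EI = 2074/EI
A unit hogging moment at B produces rotation L₁/(3EI) + L₂/(3EI) = 5.667/EI.
Slope continuity at B: θ_0 = M_B·5.667/EI, so M_B = 2074/5.667 = 365.9 kN·m (hogging).
Span AB, ΣM about A with M_B applied at B: R_B^{AB}·11 = 2148 + 365.9, so R_B^{AB} = 228.5 kN and R_A = 390.5 − 228.5 = 162 kN.

R_A = 162 kN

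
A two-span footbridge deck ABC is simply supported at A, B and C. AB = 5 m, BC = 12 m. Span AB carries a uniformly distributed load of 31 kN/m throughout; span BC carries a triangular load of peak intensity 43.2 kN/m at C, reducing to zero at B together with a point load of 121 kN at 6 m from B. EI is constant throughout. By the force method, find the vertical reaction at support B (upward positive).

R_B = 359.5 kN

Insert a hinge at B; M_B is the redundant, and each span becomes simply supported.
Discontinuity in slope at B on the released structure — sum the simple-span end rotations:
  span AB: UDL 31: wL³/(24EI) = 161.5/EI
  span BC: triangular load, peak 43.2: 7w₀L³/(360EI) = 1452/EI
  span BC: point load 121 at a = 6: Pab(L + b)/(6LEI) = 1089/EI
  relative rotation θ_0 = (161.5 + 2541)/EI = 2702/EI
A unit hogging moment at B produces rotation L₁/(3EI) + L₂/(3EI) = 5.667/EI.
Slope continuity at B: θ_0 = M_B·5.667/EI, so M_B = 2702/5.667 = 476.8 kN·m (hogging).
Span AB, ΣM about A with M_B applied at B: R_B^{AB}·5 = 387.5 + 476.8, so R_B^{AB} = 172.9 kN and R_A = 155 − 172.9 = -17.86 kN.
Span BC, ΣM about C: R_B^{BC}·12 = 1763 + 476.8, so R_B^{BC} = 186.6 kN and R_C = 380.2 − 186.6 = 193.6 kN.
R_B = 172.9 + 186.6 = 359.5 kN.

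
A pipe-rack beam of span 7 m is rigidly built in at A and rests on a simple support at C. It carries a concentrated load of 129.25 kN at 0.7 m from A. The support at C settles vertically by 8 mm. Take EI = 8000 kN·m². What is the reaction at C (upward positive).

R_C = 1.314 kN

Choose R_C as the redundant. The primary structure is the cantilever fixed at A.
Primary-structure tip deflection at C by superposition:
  point load 129.25 at a = 0.7: Pa²(3L − a)/(6EI) = 214.3/EI
Tip deflection under a unit load at C: L³/(3EI) = 114.3/EI.
With EI = 8000 kN·m²: δ_0 = 0.026784 m and δ_{CC} = 0.014292 m/kN.
Compatibility — the beam at C must follow the support down by 0.008 m: δ_0 − R_C·δ_{CC} = 0.008, so R_C = (0.026784 − 0.008)/0.014292 = 1.314 kN.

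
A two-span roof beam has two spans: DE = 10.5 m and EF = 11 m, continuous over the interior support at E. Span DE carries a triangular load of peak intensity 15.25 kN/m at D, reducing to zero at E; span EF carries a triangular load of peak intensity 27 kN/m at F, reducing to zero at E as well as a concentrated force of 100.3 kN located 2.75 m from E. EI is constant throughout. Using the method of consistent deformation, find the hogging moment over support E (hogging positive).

M_E = 238 kN·m

Insert a hinge at E; M_E is the redundant, and each span becomes simply supported.
Discontinuity in slope at E on the released structure — sum the simple-span end rotations:
  span DE: triangular load, peak 15.25: 7w₀L³/(360EI) = 343.3/EI
  span EF: triangular load, peak 27: 7w₀L³/(360EI) = 698.8/EI
  span EF: point load 100.3 at a = 2.75: Pab(L + b)/(6LEI) = 663.7/EI
  relative rotation θ_0 = (343.3 + 1362)/EI = 1706/EI
A unit hogging moment at E produces rotation L₁/(3EI) + L₂/(3EI) = 7.167/EI.
Compatibility: M_E·(L₁+L₂)/(3EI) = θ_0, giving M_E = 238 kN·m (hogging).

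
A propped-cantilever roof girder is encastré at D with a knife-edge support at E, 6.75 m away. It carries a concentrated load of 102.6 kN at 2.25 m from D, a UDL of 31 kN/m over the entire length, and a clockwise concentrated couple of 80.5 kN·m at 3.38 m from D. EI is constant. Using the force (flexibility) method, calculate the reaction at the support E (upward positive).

R_E = 107.1 kN

Release the roller at E. Primary structure: cantilever fixed at D.
Free-end deflection of the primary structure under the applied loading (downward +):
  point load 102.6 at a = 2.25: Pa²(3L − a)/(6EI) = 1558/EI
  UDL 31: wL⁴/(8EI) = 8044/EI
  clockwise couple 80.5 at a = 3.38: M₀a(2L − a)/(2EI) = 1377/EI
  δ_0 = 10979/EI
Tip deflection under a unit load at E: L³/(3EI) = 102.5/EI.
Compatibility at E: δ_0 − R_E·δ_{EE} = 0, so R_E = 10979/102.5 = 107.1 kN.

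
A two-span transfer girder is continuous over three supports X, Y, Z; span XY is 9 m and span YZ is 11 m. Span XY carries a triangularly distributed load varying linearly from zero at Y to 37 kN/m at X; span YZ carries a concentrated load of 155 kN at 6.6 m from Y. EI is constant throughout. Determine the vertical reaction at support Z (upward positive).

R_Z = 71.53 kN

Release continuity at Y by inserting a hinge; the redundant is the internal moment M_Y. The primary structure is two simply-supported spans XY and YZ.
Rotations at Y on the released spans (each span's end-slope, ×1/EI):
  span XY: triangular load, peak 37: 7w₀L³/(360EI) = 524.5/EI
  span YZ: point load 155 at a = 6.6: Pab(L + b)/(6LEI) = 1050/EI
  relative rotation θ_0 = (524.5 + 1050)/EI = 1575/EI
A unit hogging moment at Y produces rotation L₁/(3EI) + L₂/(3EI) = 6.667/EI.
Compatibility: M_Y·(L₁+L₂)/(3EI) = θ_0, giving M_Y = 236.2 kN·m (hogging).
Span YZ, ΣM about Z: R_Y^{YZ}·11 = 682 + 236.2, so R_Y^{YZ} = 83.47 kN and R_Z = 155 − 83.47 = 71.53 kN.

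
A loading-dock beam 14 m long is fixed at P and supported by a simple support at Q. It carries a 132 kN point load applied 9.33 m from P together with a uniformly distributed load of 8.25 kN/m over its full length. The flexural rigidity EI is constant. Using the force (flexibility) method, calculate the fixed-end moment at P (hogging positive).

M_P = 476 kN·m

Take the reaction at Q as the redundant and release it; the primary structure is a cantilever fixed at P.
Primary-structure tip deflection at Q by superposition:
  point load 132 at a = 9.33: Pa²(3L − a)/(6EI) = 62566/EI
  UDL 8.25: wL⁴/(8EI) = 39616/EI
  δ_0 = 102182/EI
Flexibility coefficient — unit upward force at Q: δ_{QQ} = L³/(3EI) = 914.7/EI.
The prop prevents deflection at Q: R_Q = δ_0/δ_{QQ} = 102182/914.7 = 111.7 kN.
Moment equilibrium about P: M_P = Σ(load moments about P) − R_Q·L = 2040 − 111.7×14 = 476 kN·m.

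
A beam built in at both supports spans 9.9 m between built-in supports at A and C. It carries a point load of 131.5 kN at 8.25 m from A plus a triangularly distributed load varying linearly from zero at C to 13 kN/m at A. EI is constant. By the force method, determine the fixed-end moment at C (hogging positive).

M_C = 193.1 kN·m

Take the two fixed-end moments M_A, M_C as redundants; the released structure is the simple span AC.
End rotations of the released simple span under the applied load (×1/EI):
  at A: point load 131.5 at a = 8.25: Pab(L + b)/(6LEI) = 348.1/EI
  at C: point load 131.5 at a = 8.25: Pab(L + a)/(6LEI) = 547/EI
  at A: triangular load, peak 13: w₀L³/(45EI) = 280.3/EI
  at C: triangular load, peak 13: 7w₀L³/(360EI) = 245.3/EI
  θ_A0 = 628.4/EI,  θ_C0 = 792.2/EI
Flexibility coefficients: a unit moment at one end gives L/(3EI) there and L/(6EI) at the far end, so f₁₁ = f₂₂ = 3.3/EI and f₁₂ = f₂₁ = 1.65/EI.
Compatibility — zero rotation at each built-in end:
  3.3 M_A + 1.65 M_C = 628.4
  1.65 M_A + 3.3 M_C = 792.2
Solving the pair gives M_A = 93.84 kN·m and M_C = 193.1 kN·m (hogging).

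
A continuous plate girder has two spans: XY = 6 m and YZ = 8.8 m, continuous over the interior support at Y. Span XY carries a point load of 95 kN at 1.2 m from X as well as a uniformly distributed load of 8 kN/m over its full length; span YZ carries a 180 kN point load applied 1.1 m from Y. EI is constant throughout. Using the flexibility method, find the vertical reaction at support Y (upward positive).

R_Y = 237.9 kN

Take M_Y as the redundant. Released structure: two simple spans XY and YZ with a hinge at Y.
Rotations at Y on the released spans (each span's end-slope, ×1/EI):
  span XY: point load 95 at a = 1.2: Pab(L + a)/(6LEI) = 109.4/EI
  span XY: UDL 8: wL³/(24EI) = 72/EI
  span YZ: point load 180 at a = 1.1: Pab(L + b)/(6LEI) = 476.4/EI
  relative rotation θ_0 = (181.4 + 476.4)/EI = 657.9/EI
A unit hogging moment at Y produces rotation L₁/(3EI) + L₂/(3EI) = 4.933/EI.
Slope continuity at Y: θ_0 = M_Y·4.933/EI, so M_Y = 657.9/4.933 = 133.4 kN·m (hogging).
Span XY, ΣM about X with M_Y applied at Y: R_Y^{XY}·6 = 258 + 133.4, so R_Y^{XY} = 65.23 kN and R_X = 143 − 65.23 = 77.77 kN.
Span YZ, ΣM about Z: R_Y^{YZ}·8.8 = 1386 + 133.4, so R_Y^{YZ} = 172.7 kN and R_Z = 180 − 172.7 = 7.346 kN.
R_Y = 65.23 + 172.7 = 237.9 kN.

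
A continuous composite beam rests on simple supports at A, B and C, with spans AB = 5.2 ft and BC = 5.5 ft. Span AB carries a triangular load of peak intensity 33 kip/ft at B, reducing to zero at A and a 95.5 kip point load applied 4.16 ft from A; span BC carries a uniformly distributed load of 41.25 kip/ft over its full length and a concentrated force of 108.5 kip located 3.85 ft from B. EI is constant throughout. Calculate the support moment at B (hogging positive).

Take M_B as the redundant. Released structure: two simple spans AB and BC with a hinge at B.
Rotations at B on the released spans (each span's end-slope, ×1/EI):
  span AB: triangular load, peak 33: w₀L³/(45EI) = 103.1/EI
  span AB: point load 95.5 at a = 4.16: Pab(L + a)/(6LEI) = 124/EI
  span BC: UDL 41.25: wL³/(24EI) = 286/EI
  span BC: point load 108.5 at a = 3.85: Pab(L + b)/(6LEI) = 149.3/EI
  relative rotation θ_0 = (227.1 + 435.3)/EI = 662.4/EI
A unit hogging moment at B produces rotation L₁/(3EI) + L₂/(3EI) = 3.567/EI.
Compatibility: M_B·(L₁+L₂)/(3EI) = θ_0, giving M_B = 185.7 kip·ft (hogging).

M_B = 185.7 kip·ft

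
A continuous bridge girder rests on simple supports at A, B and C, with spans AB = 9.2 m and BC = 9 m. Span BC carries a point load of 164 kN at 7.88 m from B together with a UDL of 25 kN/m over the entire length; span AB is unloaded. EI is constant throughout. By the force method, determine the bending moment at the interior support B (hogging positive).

M_B = 169.9 kN·m

Take M_B as the redundant. Released structure: two simple spans AB and BC with a hinge at B.
Rotations at B on the released spans (each span's end-slope, ×1/EI):
  span BC: point load 164 at a = 7.88: Pab(L + b)/(6LEI) = 271.3/EI
  span BC: UDL 25: wL³/(24EI) = 759.4/EI
  relative rotation θ_0 = (0 + 1031)/EI = 1031/EI
A unit hogging moment at B produces rotation L₁/(3EI) + L₂/(3EI) = 6.067/EI.
Slope continuity at B: θ_0 = M_B·6.067/EI, so M_B = 1031/6.067 = 169.9 kN·m (hogging).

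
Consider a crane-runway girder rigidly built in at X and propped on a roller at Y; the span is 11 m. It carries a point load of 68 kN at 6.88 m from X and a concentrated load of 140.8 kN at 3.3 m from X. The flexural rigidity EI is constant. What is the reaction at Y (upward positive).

Remove the prop at Y; the released (primary) structure is a cantilever built in at X.
Primary-structure tip deflection at Y by superposition:
  point load 68 at a = 6.88: Pa²(3L − a)/(6EI) = 14012/EI
  point load 140.8 at a = 3.3: Pa²(3L − a)/(6EI) = 7590/EI
  δ_0 = 21602/EI
Tip deflection under a unit load at Y: L³/(3EI) = 443.7/EI.
Compatibility at Y: δ_0 − R_Y·δ_{YY} = 0, so R_Y = 21602/443.7 = 48.69 kN.

R_Y = 48.69 kN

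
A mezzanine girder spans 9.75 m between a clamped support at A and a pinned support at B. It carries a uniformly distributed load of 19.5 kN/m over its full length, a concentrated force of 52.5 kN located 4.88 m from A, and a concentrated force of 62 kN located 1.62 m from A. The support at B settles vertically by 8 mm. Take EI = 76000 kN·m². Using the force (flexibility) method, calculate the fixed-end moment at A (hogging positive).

M_A = 423.6 kN·m

Remove the prop at B; the released (primary) structure is a cantilever built in at A.
Deflection at B on the released cantilever, summing each load's contribution:
  UDL 19.5: wL⁴/(8EI) = 22027/EI
  point load 52.5 at a = 4.88: Pa²(3L − a)/(6EI) = 5078/EI
  point load 62 at a = 1.62: Pa²(3L − a)/(6EI) = 749.3/EI
  δ_0 = 27855/EI
Flexibility coefficient — unit upward force at B: δ_{BB} = L³/(3EI) = 309/EI.
With EI = 76000 kN·m²: δ_0 = 0.36651 m and δ_{BB} = 0.004065 m/kN.
Compatibility — the beam at B must follow the support down by 0.008 m: δ_0 − R_B·δ_{BB} = 0.008, so R_B = (0.36651 − 0.008)/0.004065 = 88.19 kN.
Moment equilibrium about A: M_A = Σ(load moments about A) − R_B·L = 1283 − 88.19×9.75 = 423.6 kN·m.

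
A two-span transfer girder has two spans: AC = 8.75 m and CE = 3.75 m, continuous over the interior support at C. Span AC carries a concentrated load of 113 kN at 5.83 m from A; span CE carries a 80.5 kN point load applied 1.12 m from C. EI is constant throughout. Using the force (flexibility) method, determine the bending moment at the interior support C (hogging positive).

M_C = 144.4 kN·m

Take M_C as the redundant. Released structure: two simple spans AC and CE with a hinge at C.
Rotations at C on the released spans (each span's end-slope, ×1/EI):
  span AC: point load 113 at a = 5.83: Pab(L + a)/(6LEI) = 534.2/EI
  span CE: point load 80.5 at a = 1.12: Pab(L + b)/(6LEI) = 67.24/EI
  relative rotation θ_0 = (534.2 + 67.24)/EI = 601.5/EI
A unit hogging moment at C produces rotation L₁/(3EI) + L₂/(3EI) = 4.167/EI.
Slope continuity at C: θ_0 = M_C·4.167/EI, so M_C = 601.5/4.167 = 144.4 kN·m (hogging).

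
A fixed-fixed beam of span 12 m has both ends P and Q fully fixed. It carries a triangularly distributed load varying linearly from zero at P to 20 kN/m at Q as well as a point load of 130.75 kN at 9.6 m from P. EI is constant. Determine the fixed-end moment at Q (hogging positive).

Release both end moments; the primary structure is a simply-supported span PQ with redundants M_P and M_Q.
End rotations of the released simple span under the applied load (×1/EI):
  at P: triangular load, peak 20: 7w₀L³/(360EI) = 672/EI
  at Q: triangular load, peak 20: w₀L³/(45EI) = 768/EI
  at P: point load 130.75 at a = 9.6: Pab(L + b)/(6LEI) = 602.5/EI
  at Q: point load 130.75 at a = 9.6: Pab(L + a)/(6LEI) = 903.7/EI
  θ_P0 = 1274/EI,  θ_Q0 = 1672/EI
Flexibility coefficients: a unit moment at one end gives L/(3EI) there and L/(6EI) at the far end, so f₁₁ = f₂₂ = 4/EI and f₁₂ = f₂₁ = 2/EI.
Compatibility — zero rotation at each built-in end:
  4 M_P + 2 M_Q = 1274
  2 M_P + 4 M_Q = 1672
Solving the pair gives M_P = 146.2 kN·m and M_Q = 344.8 kN·m (hogging).

M_Q = 344.8 kN·m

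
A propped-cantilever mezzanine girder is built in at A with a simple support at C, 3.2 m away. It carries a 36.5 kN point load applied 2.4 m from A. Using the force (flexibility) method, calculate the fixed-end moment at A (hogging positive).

M_A = 13.69 kN·m

Take the reaction at C as the redundant and release it; the primary structure is a cantilever fixed at A.
Free-end deflection of the primary structure under the applied loading (downward +):
  point load 36.5 at a = 2.4: Pa²(3L − a)/(6EI) = 252.3/EI
Flexibility coefficient — unit upward force at C: δ_{CC} = L³/(3EI) = 10.92/EI.
Compatibility at C: δ_0 − R_C·δ_{CC} = 0, so R_C = 252.3/10.92 = 23.1 kN.
Moment equilibrium about A: M_A = Σ(load moments about A) − R_C·L = 87.6 − 23.1×3.2 = 13.69 kN·m.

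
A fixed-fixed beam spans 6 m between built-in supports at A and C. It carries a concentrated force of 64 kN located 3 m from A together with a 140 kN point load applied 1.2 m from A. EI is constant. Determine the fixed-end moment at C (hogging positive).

Take the two fixed-end moments M_A, M_C as redundants; the released structure is the simple span AC.
Simple-span end rotations at A and C under the given loads:
  at A: point load 64 at a = 3: Pab(L + b)/(6LEI) = 144/EI
  at C: point load 64 at a = 3: Pab(L + a)/(6LEI) = 144/EI
  at A: point load 140 at a = 1.2: Pab(L + b)/(6LEI) = 241.9/EI
  at C: point load 140 at a = 1.2: Pab(L + a)/(6LEI) = 161.3/EI
  θ_A0 = 385.9/EI,  θ_C0 = 305.3/EI
Flexibility coefficients: a unit moment at one end gives L/(3EI) there and L/(6EI) at the far end, so f₁₁ = f₂₂ = 2/EI and f₁₂ = f₂₁ = 1/EI.
Compatibility — zero rotation at each built-in end:
  2 M_A + 1 M_C = 385.9
  1 M_A + 2 M_C = 305.3
Solving the pair gives M_A = 155.5 kN·m and M_C = 74.88 kN·m (hogging).

M_C = 74.88 kN·m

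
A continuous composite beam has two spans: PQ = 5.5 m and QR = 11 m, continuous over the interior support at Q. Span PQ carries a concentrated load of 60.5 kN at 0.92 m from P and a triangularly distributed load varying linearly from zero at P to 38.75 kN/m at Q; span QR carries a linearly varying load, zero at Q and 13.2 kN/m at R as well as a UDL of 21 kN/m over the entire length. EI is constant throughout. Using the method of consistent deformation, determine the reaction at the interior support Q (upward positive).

R_Q = 305.1 kN

Release continuity at Q by inserting a hinge; the redundant is the internal moment M_Q. The primary structure is two simply-supported spans PQ and QR.
End slopes at the hinge Q, treating each span as simply supported:
  span PQ: point load 60.5 at a = 0.92: Pab(L + a)/(6LEI) = 49.59/EI
  span PQ: triangular load, peak 38.75: w₀L³/(45EI) = 143.3/EI
  span QR: triangular load, peak 13.2: 7w₀L³/(360EI) = 341.6/EI
  span QR: UDL 21: wL³/(24EI) = 1165/EI
  relative rotation θ_0 = (192.9 + 1506)/EI = 1699/EI
A unit hogging moment at Q produces rotation L₁/(3EI) + L₂/(3EI) = 5.5/EI.
Slope continuity at Q: θ_0 = M_Q·5.5/EI, so M_Q = 1699/5.5 = 308.9 kN·m (hogging).
Span PQ, ΣM about P with M_Q applied at Q: R_Q^{PQ}·5.5 = 446.4 + 308.9, so R_Q^{PQ} = 137.3 kN and R_P = 167.1 − 137.3 = 29.73 kN.
Span QR, ΣM about R: R_Q^{QR}·11 = 1537 + 308.9, so R_Q^{QR} = 167.8 kN and R_R = 303.6 − 167.8 = 135.8 kN.
R_Q = 137.3 + 167.8 = 305.1 kN.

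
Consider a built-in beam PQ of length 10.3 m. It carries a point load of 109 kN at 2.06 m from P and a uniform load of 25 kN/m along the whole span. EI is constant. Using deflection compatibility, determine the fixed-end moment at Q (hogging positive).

M_Q = 256.9 kN·m

Take the two fixed-end moments M_P, M_Q as redundants; the released structure is the simple span PQ.
End rotations of the released simple span under the applied load (×1/EI):
  at P: point load 109 at a = 2.06: Pab(L + b)/(6LEI) = 555.1/EI
  at Q: point load 109 at a = 2.06: Pab(L + a)/(6LEI) = 370/EI
  at P: UDL 25: wL³/(24EI) = 1138/EI
  at Q: UDL 25: wL³/(24EI) = 1138/EI
  θ_P0 = 1693/EI,  θ_Q0 = 1508/EI
Flexibility coefficients: a unit moment at one end gives L/(3EI) there and L/(6EI) at the far end, so f₁₁ = f₂₂ = 3.433/EI and f₁₂ = f₂₁ = 1.717/EI.
Compatibility — zero rotation at each built-in end:
  3.433 M_P + 1.717 M_Q = 1693
  1.717 M_P + 3.433 M_Q = 1508
Solving the pair gives M_P = 364.7 kN·m and M_Q = 256.9 kN·m (hogging).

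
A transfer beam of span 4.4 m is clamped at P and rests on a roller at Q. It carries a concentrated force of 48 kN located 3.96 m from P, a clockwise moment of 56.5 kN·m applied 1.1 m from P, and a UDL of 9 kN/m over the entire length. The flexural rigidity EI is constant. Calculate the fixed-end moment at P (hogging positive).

Release the roller at Q. Primary structure: cantilever fixed at P.
Primary-structure tip deflection at Q by superposition:
  point load 48 at a = 3.96: Pa²(3L − a)/(6EI) = 1159/EI
  clockwise couple 56.5 at a = 1.1: M₀a(2L − a)/(2EI) = 239.3/EI
  UDL 9: wL⁴/(8EI) = 421.7/EI
  δ_0 = 1820/EI
Flexibility coefficient — unit upward force at Q: δ_{QQ} = L³/(3EI) = 28.39/EI.
The prop prevents deflection at Q: R_Q = δ_0/δ_{QQ} = 1820/28.39 = 64.1 kN.
Moment equilibrium about P: M_P = Σ(load moments about P) − R_Q·L = 333.7 − 64.1×4.4 = 51.66 kN·m.

M_P = 51.66 kN·m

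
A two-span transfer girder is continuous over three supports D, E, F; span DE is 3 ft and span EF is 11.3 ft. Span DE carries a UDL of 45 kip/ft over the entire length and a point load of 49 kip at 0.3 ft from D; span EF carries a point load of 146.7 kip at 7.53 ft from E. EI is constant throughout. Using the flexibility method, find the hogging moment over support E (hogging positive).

M_E = 206.3 kip·ft

Insert a hinge at E; M_E is the redundant, and each span becomes simply supported.
Rotations at E on the released spans (each span's end-slope, ×1/EI):
  span DE: UDL 45: wL³/(24EI) = 50.62/EI
  span DE: point load 49 at a = 0.3: Pab(L + a)/(6LEI) = 7.277/EI
  span EF: point load 146.7 at a = 7.53: Pab(L + b)/(6LEI) = 925.7/EI
  relative rotation θ_0 = (57.9 + 925.7)/EI = 983.6/EI
A unit hogging moment at E produces rotation L₁/(3EI) + L₂/(3EI) = 4.767/EI.
Slope continuity at E: θ_0 = M_E·4.767/EI, so M_E = 983.6/4.767 = 206.3 kip·ft (hogging).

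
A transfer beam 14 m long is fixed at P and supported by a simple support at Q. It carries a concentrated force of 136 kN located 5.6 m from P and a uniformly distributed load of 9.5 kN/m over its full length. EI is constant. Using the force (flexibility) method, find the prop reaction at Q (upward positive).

R_Q = 78.16 kN

Remove the prop at Q; the released (primary) structure is a cantilever built in at P.
Downward deflection at the released point Q due to the loads:
  point load 136 at a = 5.6: Pa²(3L − a)/(6EI) = 25874/EI
  UDL 9.5: wL⁴/(8EI) = 45619/EI
  δ_0 = 71493/EI
Tip deflection under a unit load at Q: L³/(3EI) = 914.7/EI.
The prop prevents deflection at Q: R_Q = δ_0/δ_{QQ} = 71493/914.7 = 78.16 kN.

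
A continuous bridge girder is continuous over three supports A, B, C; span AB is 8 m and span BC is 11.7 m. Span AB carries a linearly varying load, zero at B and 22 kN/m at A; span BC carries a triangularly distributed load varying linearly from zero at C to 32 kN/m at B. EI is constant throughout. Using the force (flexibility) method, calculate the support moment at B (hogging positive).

Take M_B as the redundant. Released structure: two simple spans AB and BC with a hinge at B.
End slopes at the hinge B, treating each span as simply supported:
  span AB: triangular load, peak 22: 7w₀L³/(360EI) = 219/EI
  span BC: triangular load, peak 32: w₀L³/(45EI) = 1139/EI
  relative rotation θ_0 = (219 + 1139)/EI = 1358/EI
A unit hogging moment at B produces rotation L₁/(3EI) + L₂/(3EI) = 6.567/EI.
Slope continuity at B: θ_0 = M_B·6.567/EI, so M_B = 1358/6.567 = 206.8 kN·m (hogging).

M_B = 206.8 kN·m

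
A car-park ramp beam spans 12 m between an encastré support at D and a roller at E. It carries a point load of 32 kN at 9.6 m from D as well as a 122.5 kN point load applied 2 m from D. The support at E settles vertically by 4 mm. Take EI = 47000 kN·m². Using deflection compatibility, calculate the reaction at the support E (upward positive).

R_E = 27.02 kN

Release the roller at E. Primary structure: cantilever fixed at D.
Deflection at E on the released cantilever, summing each load's contribution:
  point load 32 at a = 9.6: Pa²(3L − a)/(6EI) = 12976/EI
  point load 122.5 at a = 2: Pa²(3L − a)/(6EI) = 2777/EI
  δ_0 = 15753/EI
Tip deflection under a unit load at E: L³/(3EI) = 576/EI.
With EI = 47000 kN·m²: δ_0 = 0.33517 m and δ_{EE} = 0.012255 m/kN.
Compatibility — the beam at E must follow the support down by 0.004 m: δ_0 − R_E·δ_{EE} = 0.004, so R_E = (0.33517 − 0.004)/0.012255 = 27.02 kN.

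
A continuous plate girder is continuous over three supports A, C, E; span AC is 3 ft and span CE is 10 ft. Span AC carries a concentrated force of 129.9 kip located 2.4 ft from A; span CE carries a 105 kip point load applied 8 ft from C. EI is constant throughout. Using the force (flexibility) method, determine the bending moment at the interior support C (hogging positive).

M_C = 90.49 kip·ft

Insert a hinge at C; M_C is the redundant, and each span becomes simply supported.
Discontinuity in slope at C on the released structure — sum the simple-span end rotations:
  span AC: point load 129.9 at a = 2.4: Pab(L + a)/(6LEI) = 56.12/EI
  span CE: point load 105 at a = 8: Pab(L + b)/(6LEI) = 336/EI
  relative rotation θ_0 = (56.12 + 336)/EI = 392.1/EI
A unit hogging moment at C produces rotation L₁/(3EI) + L₂/(3EI) = 4.333/EI.
Slope continuity at C: θ_0 = M_C·4.333/EI, so M_C = 392.1/4.333 = 90.49 kip·ft (hogging).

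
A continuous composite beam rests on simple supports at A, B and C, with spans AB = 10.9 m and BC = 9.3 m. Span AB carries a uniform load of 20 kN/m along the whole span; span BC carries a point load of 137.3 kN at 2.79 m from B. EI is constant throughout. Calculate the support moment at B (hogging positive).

M_B = 265.2 kN·m

Insert a hinge at B; M_B is the redundant, and each span becomes simply supported.
Discontinuity in slope at B on the released structure — sum the simple-span end rotations:
  span AB: UDL 20: wL³/(24EI) = 1079/EI
  span BC: point load 137.3 at a = 2.79: Pab(L + b)/(6LEI) = 706.6/EI
  relative rotation θ_0 = (1079 + 706.6)/EI = 1786/EI
A unit hogging moment at B produces rotation L₁/(3EI) + L₂/(3EI) = 6.733/EI.
Slope continuity at B: θ_0 = M_B·6.733/EI, so M_B = 1786/6.733 = 265.2 kN·m (hogging).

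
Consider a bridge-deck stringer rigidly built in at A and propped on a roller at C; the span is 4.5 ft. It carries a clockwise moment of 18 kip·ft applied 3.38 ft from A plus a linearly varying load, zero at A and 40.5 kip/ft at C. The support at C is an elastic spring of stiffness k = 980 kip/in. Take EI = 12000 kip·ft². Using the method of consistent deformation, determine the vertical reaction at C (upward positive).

Release the roller at C. Primary structure: cantilever fixed at A.
Deflection at C on the released cantilever, summing each load's contribution:
  clockwise couple 18 at a = 3.38: M₀a(2L − a)/(2EI) = 171/EI
  triangular load, peak 40.5 at the free end: 11w₀L⁴/(120EI) = 1522/EI
  δ_0 = 1693/EI
Tip deflection under a unit load at C: L³/(3EI) = 30.38/EI.
With EI = 12000 kip·ft²: δ_0 = 0.14111 ft and δ_{CC} = 0.002531 ft/kip.
Compatibility — the spring shortens by R_C/k under the reaction it provides: δ_0 − R_C·δ_{CC} = R_C/k. With 1/k = 1/(980×12) ft/kip = 0.000085 ft/kip, R_C = δ_0 / (δ_{CC} + 1/k) = 0.14111 / (0.002531 + 0.000085) = 53.94 kip.

R_C = 53.94 kip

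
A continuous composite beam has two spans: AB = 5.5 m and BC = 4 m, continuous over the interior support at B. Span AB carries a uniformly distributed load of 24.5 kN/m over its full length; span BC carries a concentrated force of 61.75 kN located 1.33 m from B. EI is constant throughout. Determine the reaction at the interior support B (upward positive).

Take M_B as the redundant. Released structure: two simple spans AB and BC with a hinge at B.
Rotations at B on the released spans (each span's end-slope, ×1/EI):
  span AB: UDL 24.5: wL³/(24EI) = 169.8/EI
  span BC: point load 61.75 at a = 1.33: Pab(L + b)/(6LEI) = 60.94/EI
  relative rotation θ_0 = (169.8 + 60.94)/EI = 230.8/EI
A unit hogging moment at B produces rotation L₁/(3EI) + L₂/(3EI) = 3.167/EI.
Compatibility: M_B·(L₁+L₂)/(3EI) = θ_0, giving M_B = 72.88 kN·m (hogging).
Span AB, ΣM about A with M_B applied at B: R_B^{AB}·5.5 = 370.6 + 72.88, so R_B^{AB} = 80.63 kN and R_A = 134.8 − 80.63 = 54.12 kN.
Span BC, ΣM about C: R_B^{BC}·4 = 164.9 + 72.88, so R_B^{BC} = 59.44 kN and R_C = 61.75 − 59.44 = 2.312 kN.
R_B = 80.63 + 59.44 = 140.1 kN.

R_B = 140.1 kN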